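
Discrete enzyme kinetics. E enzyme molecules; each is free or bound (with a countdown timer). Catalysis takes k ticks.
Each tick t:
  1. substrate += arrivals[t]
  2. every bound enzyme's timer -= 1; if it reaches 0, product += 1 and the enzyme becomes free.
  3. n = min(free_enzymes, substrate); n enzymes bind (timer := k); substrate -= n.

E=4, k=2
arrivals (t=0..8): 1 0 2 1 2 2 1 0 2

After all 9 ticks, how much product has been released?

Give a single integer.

t=0: arr=1 -> substrate=0 bound=1 product=0
t=1: arr=0 -> substrate=0 bound=1 product=0
t=2: arr=2 -> substrate=0 bound=2 product=1
t=3: arr=1 -> substrate=0 bound=3 product=1
t=4: arr=2 -> substrate=0 bound=3 product=3
t=5: arr=2 -> substrate=0 bound=4 product=4
t=6: arr=1 -> substrate=0 bound=3 product=6
t=7: arr=0 -> substrate=0 bound=1 product=8
t=8: arr=2 -> substrate=0 bound=2 product=9

Answer: 9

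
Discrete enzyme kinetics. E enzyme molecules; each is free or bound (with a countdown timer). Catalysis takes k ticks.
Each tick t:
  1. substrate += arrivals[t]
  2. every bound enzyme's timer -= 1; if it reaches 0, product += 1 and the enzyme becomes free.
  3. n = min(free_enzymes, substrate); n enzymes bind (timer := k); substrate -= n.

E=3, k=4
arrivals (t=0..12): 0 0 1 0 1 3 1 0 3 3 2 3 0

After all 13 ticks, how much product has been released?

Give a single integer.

t=0: arr=0 -> substrate=0 bound=0 product=0
t=1: arr=0 -> substrate=0 bound=0 product=0
t=2: arr=1 -> substrate=0 bound=1 product=0
t=3: arr=0 -> substrate=0 bound=1 product=0
t=4: arr=1 -> substrate=0 bound=2 product=0
t=5: arr=3 -> substrate=2 bound=3 product=0
t=6: arr=1 -> substrate=2 bound=3 product=1
t=7: arr=0 -> substrate=2 bound=3 product=1
t=8: arr=3 -> substrate=4 bound=3 product=2
t=9: arr=3 -> substrate=6 bound=3 product=3
t=10: arr=2 -> substrate=7 bound=3 product=4
t=11: arr=3 -> substrate=10 bound=3 product=4
t=12: arr=0 -> substrate=9 bound=3 product=5

Answer: 5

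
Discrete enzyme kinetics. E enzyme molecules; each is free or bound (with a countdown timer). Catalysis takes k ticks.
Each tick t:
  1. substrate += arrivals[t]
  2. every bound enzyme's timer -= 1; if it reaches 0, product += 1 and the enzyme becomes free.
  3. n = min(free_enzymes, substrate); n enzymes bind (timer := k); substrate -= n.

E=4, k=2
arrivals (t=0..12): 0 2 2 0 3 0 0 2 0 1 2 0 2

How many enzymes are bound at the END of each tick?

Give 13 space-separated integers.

Answer: 0 2 4 2 3 3 0 2 2 1 3 2 2

Derivation:
t=0: arr=0 -> substrate=0 bound=0 product=0
t=1: arr=2 -> substrate=0 bound=2 product=0
t=2: arr=2 -> substrate=0 bound=4 product=0
t=3: arr=0 -> substrate=0 bound=2 product=2
t=4: arr=3 -> substrate=0 bound=3 product=4
t=5: arr=0 -> substrate=0 bound=3 product=4
t=6: arr=0 -> substrate=0 bound=0 product=7
t=7: arr=2 -> substrate=0 bound=2 product=7
t=8: arr=0 -> substrate=0 bound=2 product=7
t=9: arr=1 -> substrate=0 bound=1 product=9
t=10: arr=2 -> substrate=0 bound=3 product=9
t=11: arr=0 -> substrate=0 bound=2 product=10
t=12: arr=2 -> substrate=0 bound=2 product=12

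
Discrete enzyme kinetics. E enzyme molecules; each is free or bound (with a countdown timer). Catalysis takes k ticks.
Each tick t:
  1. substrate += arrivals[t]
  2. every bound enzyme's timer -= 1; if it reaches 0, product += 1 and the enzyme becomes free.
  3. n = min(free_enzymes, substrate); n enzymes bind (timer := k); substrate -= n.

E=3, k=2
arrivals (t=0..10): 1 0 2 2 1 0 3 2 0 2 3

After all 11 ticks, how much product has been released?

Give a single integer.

Answer: 11

Derivation:
t=0: arr=1 -> substrate=0 bound=1 product=0
t=1: arr=0 -> substrate=0 bound=1 product=0
t=2: arr=2 -> substrate=0 bound=2 product=1
t=3: arr=2 -> substrate=1 bound=3 product=1
t=4: arr=1 -> substrate=0 bound=3 product=3
t=5: arr=0 -> substrate=0 bound=2 product=4
t=6: arr=3 -> substrate=0 bound=3 product=6
t=7: arr=2 -> substrate=2 bound=3 product=6
t=8: arr=0 -> substrate=0 bound=2 product=9
t=9: arr=2 -> substrate=1 bound=3 product=9
t=10: arr=3 -> substrate=2 bound=3 product=11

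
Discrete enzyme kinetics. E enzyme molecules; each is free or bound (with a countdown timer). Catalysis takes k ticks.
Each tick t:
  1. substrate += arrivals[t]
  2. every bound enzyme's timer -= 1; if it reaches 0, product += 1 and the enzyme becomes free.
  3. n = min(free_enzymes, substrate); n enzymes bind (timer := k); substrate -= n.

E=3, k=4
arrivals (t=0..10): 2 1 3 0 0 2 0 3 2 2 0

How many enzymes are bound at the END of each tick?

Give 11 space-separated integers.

t=0: arr=2 -> substrate=0 bound=2 product=0
t=1: arr=1 -> substrate=0 bound=3 product=0
t=2: arr=3 -> substrate=3 bound=3 product=0
t=3: arr=0 -> substrate=3 bound=3 product=0
t=4: arr=0 -> substrate=1 bound=3 product=2
t=5: arr=2 -> substrate=2 bound=3 product=3
t=6: arr=0 -> substrate=2 bound=3 product=3
t=7: arr=3 -> substrate=5 bound=3 product=3
t=8: arr=2 -> substrate=5 bound=3 product=5
t=9: arr=2 -> substrate=6 bound=3 product=6
t=10: arr=0 -> substrate=6 bound=3 product=6

Answer: 2 3 3 3 3 3 3 3 3 3 3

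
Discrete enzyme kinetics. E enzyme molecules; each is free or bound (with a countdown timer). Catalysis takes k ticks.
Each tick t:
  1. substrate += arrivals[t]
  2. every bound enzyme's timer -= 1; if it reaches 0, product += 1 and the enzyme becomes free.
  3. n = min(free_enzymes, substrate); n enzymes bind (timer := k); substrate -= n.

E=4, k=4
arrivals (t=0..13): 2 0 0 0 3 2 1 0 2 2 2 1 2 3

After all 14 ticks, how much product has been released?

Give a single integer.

Answer: 10

Derivation:
t=0: arr=2 -> substrate=0 bound=2 product=0
t=1: arr=0 -> substrate=0 bound=2 product=0
t=2: arr=0 -> substrate=0 bound=2 product=0
t=3: arr=0 -> substrate=0 bound=2 product=0
t=4: arr=3 -> substrate=0 bound=3 product=2
t=5: arr=2 -> substrate=1 bound=4 product=2
t=6: arr=1 -> substrate=2 bound=4 product=2
t=7: arr=0 -> substrate=2 bound=4 product=2
t=8: arr=2 -> substrate=1 bound=4 product=5
t=9: arr=2 -> substrate=2 bound=4 product=6
t=10: arr=2 -> substrate=4 bound=4 product=6
t=11: arr=1 -> substrate=5 bound=4 product=6
t=12: arr=2 -> substrate=4 bound=4 product=9
t=13: arr=3 -> substrate=6 bound=4 product=10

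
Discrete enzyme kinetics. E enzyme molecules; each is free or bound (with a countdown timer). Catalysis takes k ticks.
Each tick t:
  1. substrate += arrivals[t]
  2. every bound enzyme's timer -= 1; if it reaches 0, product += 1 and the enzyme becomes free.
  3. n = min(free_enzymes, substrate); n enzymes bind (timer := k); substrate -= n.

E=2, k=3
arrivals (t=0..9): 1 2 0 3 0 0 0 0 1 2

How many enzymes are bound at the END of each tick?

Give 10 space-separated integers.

t=0: arr=1 -> substrate=0 bound=1 product=0
t=1: arr=2 -> substrate=1 bound=2 product=0
t=2: arr=0 -> substrate=1 bound=2 product=0
t=3: arr=3 -> substrate=3 bound=2 product=1
t=4: arr=0 -> substrate=2 bound=2 product=2
t=5: arr=0 -> substrate=2 bound=2 product=2
t=6: arr=0 -> substrate=1 bound=2 product=3
t=7: arr=0 -> substrate=0 bound=2 product=4
t=8: arr=1 -> substrate=1 bound=2 product=4
t=9: arr=2 -> substrate=2 bound=2 product=5

Answer: 1 2 2 2 2 2 2 2 2 2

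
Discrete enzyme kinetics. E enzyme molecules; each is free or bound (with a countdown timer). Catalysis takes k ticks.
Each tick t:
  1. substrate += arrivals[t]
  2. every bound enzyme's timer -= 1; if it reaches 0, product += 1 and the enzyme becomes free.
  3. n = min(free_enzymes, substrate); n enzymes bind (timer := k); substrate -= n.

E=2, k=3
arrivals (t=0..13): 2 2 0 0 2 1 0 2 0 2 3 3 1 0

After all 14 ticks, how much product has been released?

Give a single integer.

t=0: arr=2 -> substrate=0 bound=2 product=0
t=1: arr=2 -> substrate=2 bound=2 product=0
t=2: arr=0 -> substrate=2 bound=2 product=0
t=3: arr=0 -> substrate=0 bound=2 product=2
t=4: arr=2 -> substrate=2 bound=2 product=2
t=5: arr=1 -> substrate=3 bound=2 product=2
t=6: arr=0 -> substrate=1 bound=2 product=4
t=7: arr=2 -> substrate=3 bound=2 product=4
t=8: arr=0 -> substrate=3 bound=2 product=4
t=9: arr=2 -> substrate=3 bound=2 product=6
t=10: arr=3 -> substrate=6 bound=2 product=6
t=11: arr=3 -> substrate=9 bound=2 product=6
t=12: arr=1 -> substrate=8 bound=2 product=8
t=13: arr=0 -> substrate=8 bound=2 product=8

Answer: 8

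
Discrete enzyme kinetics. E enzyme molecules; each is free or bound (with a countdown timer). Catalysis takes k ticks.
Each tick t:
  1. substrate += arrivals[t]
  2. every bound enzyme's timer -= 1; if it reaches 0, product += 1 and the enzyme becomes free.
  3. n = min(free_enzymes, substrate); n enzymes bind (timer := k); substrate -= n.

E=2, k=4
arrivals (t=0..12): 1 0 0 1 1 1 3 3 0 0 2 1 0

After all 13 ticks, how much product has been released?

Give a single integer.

Answer: 5

Derivation:
t=0: arr=1 -> substrate=0 bound=1 product=0
t=1: arr=0 -> substrate=0 bound=1 product=0
t=2: arr=0 -> substrate=0 bound=1 product=0
t=3: arr=1 -> substrate=0 bound=2 product=0
t=4: arr=1 -> substrate=0 bound=2 product=1
t=5: arr=1 -> substrate=1 bound=2 product=1
t=6: arr=3 -> substrate=4 bound=2 product=1
t=7: arr=3 -> substrate=6 bound=2 product=2
t=8: arr=0 -> substrate=5 bound=2 product=3
t=9: arr=0 -> substrate=5 bound=2 product=3
t=10: arr=2 -> substrate=7 bound=2 product=3
t=11: arr=1 -> substrate=7 bound=2 product=4
t=12: arr=0 -> substrate=6 bound=2 product=5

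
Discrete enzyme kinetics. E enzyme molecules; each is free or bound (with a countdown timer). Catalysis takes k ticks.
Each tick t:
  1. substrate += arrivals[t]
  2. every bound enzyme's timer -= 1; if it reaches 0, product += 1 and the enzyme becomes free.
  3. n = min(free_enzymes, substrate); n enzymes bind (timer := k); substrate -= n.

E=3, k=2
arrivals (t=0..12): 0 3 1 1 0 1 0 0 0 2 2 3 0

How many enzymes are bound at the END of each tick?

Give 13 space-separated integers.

Answer: 0 3 3 2 2 1 1 0 0 2 3 3 3

Derivation:
t=0: arr=0 -> substrate=0 bound=0 product=0
t=1: arr=3 -> substrate=0 bound=3 product=0
t=2: arr=1 -> substrate=1 bound=3 product=0
t=3: arr=1 -> substrate=0 bound=2 product=3
t=4: arr=0 -> substrate=0 bound=2 product=3
t=5: arr=1 -> substrate=0 bound=1 product=5
t=6: arr=0 -> substrate=0 bound=1 product=5
t=7: arr=0 -> substrate=0 bound=0 product=6
t=8: arr=0 -> substrate=0 bound=0 product=6
t=9: arr=2 -> substrate=0 bound=2 product=6
t=10: arr=2 -> substrate=1 bound=3 product=6
t=11: arr=3 -> substrate=2 bound=3 product=8
t=12: arr=0 -> substrate=1 bound=3 product=9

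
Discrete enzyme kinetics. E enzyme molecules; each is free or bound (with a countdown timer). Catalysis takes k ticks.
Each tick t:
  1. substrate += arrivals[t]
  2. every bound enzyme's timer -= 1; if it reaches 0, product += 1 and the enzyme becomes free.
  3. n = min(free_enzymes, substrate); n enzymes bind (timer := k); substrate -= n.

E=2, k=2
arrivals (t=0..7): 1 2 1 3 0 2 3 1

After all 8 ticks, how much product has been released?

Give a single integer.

t=0: arr=1 -> substrate=0 bound=1 product=0
t=1: arr=2 -> substrate=1 bound=2 product=0
t=2: arr=1 -> substrate=1 bound=2 product=1
t=3: arr=3 -> substrate=3 bound=2 product=2
t=4: arr=0 -> substrate=2 bound=2 product=3
t=5: arr=2 -> substrate=3 bound=2 product=4
t=6: arr=3 -> substrate=5 bound=2 product=5
t=7: arr=1 -> substrate=5 bound=2 product=6

Answer: 6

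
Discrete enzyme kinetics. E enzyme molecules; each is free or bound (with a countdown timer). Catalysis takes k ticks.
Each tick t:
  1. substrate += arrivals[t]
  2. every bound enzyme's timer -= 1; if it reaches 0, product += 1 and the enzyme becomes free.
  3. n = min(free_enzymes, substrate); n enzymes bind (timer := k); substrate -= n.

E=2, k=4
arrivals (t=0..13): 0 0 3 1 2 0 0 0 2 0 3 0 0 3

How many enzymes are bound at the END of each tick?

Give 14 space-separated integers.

t=0: arr=0 -> substrate=0 bound=0 product=0
t=1: arr=0 -> substrate=0 bound=0 product=0
t=2: arr=3 -> substrate=1 bound=2 product=0
t=3: arr=1 -> substrate=2 bound=2 product=0
t=4: arr=2 -> substrate=4 bound=2 product=0
t=5: arr=0 -> substrate=4 bound=2 product=0
t=6: arr=0 -> substrate=2 bound=2 product=2
t=7: arr=0 -> substrate=2 bound=2 product=2
t=8: arr=2 -> substrate=4 bound=2 product=2
t=9: arr=0 -> substrate=4 bound=2 product=2
t=10: arr=3 -> substrate=5 bound=2 product=4
t=11: arr=0 -> substrate=5 bound=2 product=4
t=12: arr=0 -> substrate=5 bound=2 product=4
t=13: arr=3 -> substrate=8 bound=2 product=4

Answer: 0 0 2 2 2 2 2 2 2 2 2 2 2 2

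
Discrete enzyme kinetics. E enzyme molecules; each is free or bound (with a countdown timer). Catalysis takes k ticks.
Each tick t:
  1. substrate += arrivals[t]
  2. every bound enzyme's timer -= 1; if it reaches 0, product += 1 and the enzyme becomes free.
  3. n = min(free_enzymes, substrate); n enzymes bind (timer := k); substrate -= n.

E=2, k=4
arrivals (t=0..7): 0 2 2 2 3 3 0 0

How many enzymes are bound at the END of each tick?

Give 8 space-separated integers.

Answer: 0 2 2 2 2 2 2 2

Derivation:
t=0: arr=0 -> substrate=0 bound=0 product=0
t=1: arr=2 -> substrate=0 bound=2 product=0
t=2: arr=2 -> substrate=2 bound=2 product=0
t=3: arr=2 -> substrate=4 bound=2 product=0
t=4: arr=3 -> substrate=7 bound=2 product=0
t=5: arr=3 -> substrate=8 bound=2 product=2
t=6: arr=0 -> substrate=8 bound=2 product=2
t=7: arr=0 -> substrate=8 bound=2 product=2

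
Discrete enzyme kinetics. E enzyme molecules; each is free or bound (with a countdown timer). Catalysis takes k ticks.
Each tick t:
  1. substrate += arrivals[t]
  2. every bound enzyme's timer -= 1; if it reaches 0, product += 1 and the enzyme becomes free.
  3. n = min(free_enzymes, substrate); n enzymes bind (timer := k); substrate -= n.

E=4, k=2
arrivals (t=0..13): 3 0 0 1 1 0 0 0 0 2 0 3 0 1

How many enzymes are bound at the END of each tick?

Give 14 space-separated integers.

t=0: arr=3 -> substrate=0 bound=3 product=0
t=1: arr=0 -> substrate=0 bound=3 product=0
t=2: arr=0 -> substrate=0 bound=0 product=3
t=3: arr=1 -> substrate=0 bound=1 product=3
t=4: arr=1 -> substrate=0 bound=2 product=3
t=5: arr=0 -> substrate=0 bound=1 product=4
t=6: arr=0 -> substrate=0 bound=0 product=5
t=7: arr=0 -> substrate=0 bound=0 product=5
t=8: arr=0 -> substrate=0 bound=0 product=5
t=9: arr=2 -> substrate=0 bound=2 product=5
t=10: arr=0 -> substrate=0 bound=2 product=5
t=11: arr=3 -> substrate=0 bound=3 product=7
t=12: arr=0 -> substrate=0 bound=3 product=7
t=13: arr=1 -> substrate=0 bound=1 product=10

Answer: 3 3 0 1 2 1 0 0 0 2 2 3 3 1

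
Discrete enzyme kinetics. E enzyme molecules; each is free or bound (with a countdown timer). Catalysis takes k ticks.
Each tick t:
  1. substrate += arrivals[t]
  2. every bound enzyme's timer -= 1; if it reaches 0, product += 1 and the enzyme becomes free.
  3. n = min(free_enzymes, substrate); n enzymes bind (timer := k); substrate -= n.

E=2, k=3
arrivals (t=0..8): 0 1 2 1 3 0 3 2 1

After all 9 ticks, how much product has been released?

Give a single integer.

t=0: arr=0 -> substrate=0 bound=0 product=0
t=1: arr=1 -> substrate=0 bound=1 product=0
t=2: arr=2 -> substrate=1 bound=2 product=0
t=3: arr=1 -> substrate=2 bound=2 product=0
t=4: arr=3 -> substrate=4 bound=2 product=1
t=5: arr=0 -> substrate=3 bound=2 product=2
t=6: arr=3 -> substrate=6 bound=2 product=2
t=7: arr=2 -> substrate=7 bound=2 product=3
t=8: arr=1 -> substrate=7 bound=2 product=4

Answer: 4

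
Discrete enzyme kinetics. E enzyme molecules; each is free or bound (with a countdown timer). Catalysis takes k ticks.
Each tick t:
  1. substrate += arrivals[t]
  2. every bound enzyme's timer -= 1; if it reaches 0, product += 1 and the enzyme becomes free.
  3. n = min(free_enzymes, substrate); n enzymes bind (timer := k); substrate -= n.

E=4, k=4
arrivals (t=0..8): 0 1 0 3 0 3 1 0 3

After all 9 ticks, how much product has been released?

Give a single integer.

Answer: 4

Derivation:
t=0: arr=0 -> substrate=0 bound=0 product=0
t=1: arr=1 -> substrate=0 bound=1 product=0
t=2: arr=0 -> substrate=0 bound=1 product=0
t=3: arr=3 -> substrate=0 bound=4 product=0
t=4: arr=0 -> substrate=0 bound=4 product=0
t=5: arr=3 -> substrate=2 bound=4 product=1
t=6: arr=1 -> substrate=3 bound=4 product=1
t=7: arr=0 -> substrate=0 bound=4 product=4
t=8: arr=3 -> substrate=3 bound=4 product=4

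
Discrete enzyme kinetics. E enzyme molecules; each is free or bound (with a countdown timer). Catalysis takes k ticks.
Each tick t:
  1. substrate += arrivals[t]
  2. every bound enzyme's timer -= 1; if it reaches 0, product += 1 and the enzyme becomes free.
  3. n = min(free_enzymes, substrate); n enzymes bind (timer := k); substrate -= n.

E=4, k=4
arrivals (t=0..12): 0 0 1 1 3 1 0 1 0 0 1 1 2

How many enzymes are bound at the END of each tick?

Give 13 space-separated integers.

Answer: 0 0 1 2 4 4 4 4 3 3 3 3 4

Derivation:
t=0: arr=0 -> substrate=0 bound=0 product=0
t=1: arr=0 -> substrate=0 bound=0 product=0
t=2: arr=1 -> substrate=0 bound=1 product=0
t=3: arr=1 -> substrate=0 bound=2 product=0
t=4: arr=3 -> substrate=1 bound=4 product=0
t=5: arr=1 -> substrate=2 bound=4 product=0
t=6: arr=0 -> substrate=1 bound=4 product=1
t=7: arr=1 -> substrate=1 bound=4 product=2
t=8: arr=0 -> substrate=0 bound=3 product=4
t=9: arr=0 -> substrate=0 bound=3 product=4
t=10: arr=1 -> substrate=0 bound=3 product=5
t=11: arr=1 -> substrate=0 bound=3 product=6
t=12: arr=2 -> substrate=0 bound=4 product=7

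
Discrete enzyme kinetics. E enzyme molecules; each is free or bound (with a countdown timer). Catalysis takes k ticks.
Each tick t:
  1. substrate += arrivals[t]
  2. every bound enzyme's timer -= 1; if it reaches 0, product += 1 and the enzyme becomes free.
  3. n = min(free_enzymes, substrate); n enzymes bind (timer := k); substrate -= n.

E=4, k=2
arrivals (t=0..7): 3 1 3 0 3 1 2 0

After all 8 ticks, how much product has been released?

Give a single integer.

Answer: 11

Derivation:
t=0: arr=3 -> substrate=0 bound=3 product=0
t=1: arr=1 -> substrate=0 bound=4 product=0
t=2: arr=3 -> substrate=0 bound=4 product=3
t=3: arr=0 -> substrate=0 bound=3 product=4
t=4: arr=3 -> substrate=0 bound=3 product=7
t=5: arr=1 -> substrate=0 bound=4 product=7
t=6: arr=2 -> substrate=0 bound=3 product=10
t=7: arr=0 -> substrate=0 bound=2 product=11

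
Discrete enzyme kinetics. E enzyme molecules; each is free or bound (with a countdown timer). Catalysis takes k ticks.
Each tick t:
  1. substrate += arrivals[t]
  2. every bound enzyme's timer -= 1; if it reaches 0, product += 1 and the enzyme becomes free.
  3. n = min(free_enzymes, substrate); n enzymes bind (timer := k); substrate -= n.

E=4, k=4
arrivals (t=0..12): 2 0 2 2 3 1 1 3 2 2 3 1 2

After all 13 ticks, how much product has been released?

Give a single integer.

t=0: arr=2 -> substrate=0 bound=2 product=0
t=1: arr=0 -> substrate=0 bound=2 product=0
t=2: arr=2 -> substrate=0 bound=4 product=0
t=3: arr=2 -> substrate=2 bound=4 product=0
t=4: arr=3 -> substrate=3 bound=4 product=2
t=5: arr=1 -> substrate=4 bound=4 product=2
t=6: arr=1 -> substrate=3 bound=4 product=4
t=7: arr=3 -> substrate=6 bound=4 product=4
t=8: arr=2 -> substrate=6 bound=4 product=6
t=9: arr=2 -> substrate=8 bound=4 product=6
t=10: arr=3 -> substrate=9 bound=4 product=8
t=11: arr=1 -> substrate=10 bound=4 product=8
t=12: arr=2 -> substrate=10 bound=4 product=10

Answer: 10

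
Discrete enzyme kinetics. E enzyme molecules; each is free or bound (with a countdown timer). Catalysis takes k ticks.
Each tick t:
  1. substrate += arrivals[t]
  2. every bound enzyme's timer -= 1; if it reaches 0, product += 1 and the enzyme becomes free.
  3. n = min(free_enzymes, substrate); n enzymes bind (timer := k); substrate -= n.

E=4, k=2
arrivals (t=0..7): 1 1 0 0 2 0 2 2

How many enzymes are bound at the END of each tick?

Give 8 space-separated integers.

Answer: 1 2 1 0 2 2 2 4

Derivation:
t=0: arr=1 -> substrate=0 bound=1 product=0
t=1: arr=1 -> substrate=0 bound=2 product=0
t=2: arr=0 -> substrate=0 bound=1 product=1
t=3: arr=0 -> substrate=0 bound=0 product=2
t=4: arr=2 -> substrate=0 bound=2 product=2
t=5: arr=0 -> substrate=0 bound=2 product=2
t=6: arr=2 -> substrate=0 bound=2 product=4
t=7: arr=2 -> substrate=0 bound=4 product=4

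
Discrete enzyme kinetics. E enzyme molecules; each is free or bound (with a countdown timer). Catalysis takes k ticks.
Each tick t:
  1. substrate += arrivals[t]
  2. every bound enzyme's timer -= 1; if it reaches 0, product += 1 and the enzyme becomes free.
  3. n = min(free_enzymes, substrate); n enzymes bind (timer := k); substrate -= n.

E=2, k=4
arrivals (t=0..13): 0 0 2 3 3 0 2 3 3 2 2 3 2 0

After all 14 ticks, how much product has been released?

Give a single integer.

Answer: 4

Derivation:
t=0: arr=0 -> substrate=0 bound=0 product=0
t=1: arr=0 -> substrate=0 bound=0 product=0
t=2: arr=2 -> substrate=0 bound=2 product=0
t=3: arr=3 -> substrate=3 bound=2 product=0
t=4: arr=3 -> substrate=6 bound=2 product=0
t=5: arr=0 -> substrate=6 bound=2 product=0
t=6: arr=2 -> substrate=6 bound=2 product=2
t=7: arr=3 -> substrate=9 bound=2 product=2
t=8: arr=3 -> substrate=12 bound=2 product=2
t=9: arr=2 -> substrate=14 bound=2 product=2
t=10: arr=2 -> substrate=14 bound=2 product=4
t=11: arr=3 -> substrate=17 bound=2 product=4
t=12: arr=2 -> substrate=19 bound=2 product=4
t=13: arr=0 -> substrate=19 bound=2 product=4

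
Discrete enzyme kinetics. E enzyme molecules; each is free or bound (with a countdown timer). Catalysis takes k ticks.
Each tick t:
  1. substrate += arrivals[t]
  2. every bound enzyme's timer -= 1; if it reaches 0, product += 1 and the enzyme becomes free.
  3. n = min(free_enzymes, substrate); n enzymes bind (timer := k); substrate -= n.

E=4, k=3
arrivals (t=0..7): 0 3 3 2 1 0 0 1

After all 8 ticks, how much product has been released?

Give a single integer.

t=0: arr=0 -> substrate=0 bound=0 product=0
t=1: arr=3 -> substrate=0 bound=3 product=0
t=2: arr=3 -> substrate=2 bound=4 product=0
t=3: arr=2 -> substrate=4 bound=4 product=0
t=4: arr=1 -> substrate=2 bound=4 product=3
t=5: arr=0 -> substrate=1 bound=4 product=4
t=6: arr=0 -> substrate=1 bound=4 product=4
t=7: arr=1 -> substrate=0 bound=3 product=7

Answer: 7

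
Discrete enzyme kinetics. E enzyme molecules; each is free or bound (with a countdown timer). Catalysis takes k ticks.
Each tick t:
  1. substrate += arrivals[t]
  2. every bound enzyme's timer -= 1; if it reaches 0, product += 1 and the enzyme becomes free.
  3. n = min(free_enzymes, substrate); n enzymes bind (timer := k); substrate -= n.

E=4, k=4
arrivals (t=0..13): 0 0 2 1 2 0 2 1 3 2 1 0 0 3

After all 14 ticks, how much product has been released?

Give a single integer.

t=0: arr=0 -> substrate=0 bound=0 product=0
t=1: arr=0 -> substrate=0 bound=0 product=0
t=2: arr=2 -> substrate=0 bound=2 product=0
t=3: arr=1 -> substrate=0 bound=3 product=0
t=4: arr=2 -> substrate=1 bound=4 product=0
t=5: arr=0 -> substrate=1 bound=4 product=0
t=6: arr=2 -> substrate=1 bound=4 product=2
t=7: arr=1 -> substrate=1 bound=4 product=3
t=8: arr=3 -> substrate=3 bound=4 product=4
t=9: arr=2 -> substrate=5 bound=4 product=4
t=10: arr=1 -> substrate=4 bound=4 product=6
t=11: arr=0 -> substrate=3 bound=4 product=7
t=12: arr=0 -> substrate=2 bound=4 product=8
t=13: arr=3 -> substrate=5 bound=4 product=8

Answer: 8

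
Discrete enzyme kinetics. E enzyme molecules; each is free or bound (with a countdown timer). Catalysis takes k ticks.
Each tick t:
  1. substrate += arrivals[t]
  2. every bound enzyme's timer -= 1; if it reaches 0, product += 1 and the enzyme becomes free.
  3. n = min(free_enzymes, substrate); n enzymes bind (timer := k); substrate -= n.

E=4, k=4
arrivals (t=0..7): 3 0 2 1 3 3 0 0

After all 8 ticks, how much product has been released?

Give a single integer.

t=0: arr=3 -> substrate=0 bound=3 product=0
t=1: arr=0 -> substrate=0 bound=3 product=0
t=2: arr=2 -> substrate=1 bound=4 product=0
t=3: arr=1 -> substrate=2 bound=4 product=0
t=4: arr=3 -> substrate=2 bound=4 product=3
t=5: arr=3 -> substrate=5 bound=4 product=3
t=6: arr=0 -> substrate=4 bound=4 product=4
t=7: arr=0 -> substrate=4 bound=4 product=4

Answer: 4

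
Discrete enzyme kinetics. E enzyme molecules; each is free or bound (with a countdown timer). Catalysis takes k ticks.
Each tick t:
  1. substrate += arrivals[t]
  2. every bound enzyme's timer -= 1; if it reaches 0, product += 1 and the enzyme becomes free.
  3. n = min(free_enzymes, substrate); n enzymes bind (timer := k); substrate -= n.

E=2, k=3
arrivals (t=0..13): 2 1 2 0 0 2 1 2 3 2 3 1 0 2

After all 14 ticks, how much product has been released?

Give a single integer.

Answer: 8

Derivation:
t=0: arr=2 -> substrate=0 bound=2 product=0
t=1: arr=1 -> substrate=1 bound=2 product=0
t=2: arr=2 -> substrate=3 bound=2 product=0
t=3: arr=0 -> substrate=1 bound=2 product=2
t=4: arr=0 -> substrate=1 bound=2 product=2
t=5: arr=2 -> substrate=3 bound=2 product=2
t=6: arr=1 -> substrate=2 bound=2 product=4
t=7: arr=2 -> substrate=4 bound=2 product=4
t=8: arr=3 -> substrate=7 bound=2 product=4
t=9: arr=2 -> substrate=7 bound=2 product=6
t=10: arr=3 -> substrate=10 bound=2 product=6
t=11: arr=1 -> substrate=11 bound=2 product=6
t=12: arr=0 -> substrate=9 bound=2 product=8
t=13: arr=2 -> substrate=11 bound=2 product=8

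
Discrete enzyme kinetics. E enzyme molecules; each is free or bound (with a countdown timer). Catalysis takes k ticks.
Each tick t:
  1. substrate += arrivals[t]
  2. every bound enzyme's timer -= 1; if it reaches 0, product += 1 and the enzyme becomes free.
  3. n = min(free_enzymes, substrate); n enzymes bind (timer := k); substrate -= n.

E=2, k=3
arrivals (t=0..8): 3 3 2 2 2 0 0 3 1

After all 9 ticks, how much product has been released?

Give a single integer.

t=0: arr=3 -> substrate=1 bound=2 product=0
t=1: arr=3 -> substrate=4 bound=2 product=0
t=2: arr=2 -> substrate=6 bound=2 product=0
t=3: arr=2 -> substrate=6 bound=2 product=2
t=4: arr=2 -> substrate=8 bound=2 product=2
t=5: arr=0 -> substrate=8 bound=2 product=2
t=6: arr=0 -> substrate=6 bound=2 product=4
t=7: arr=3 -> substrate=9 bound=2 product=4
t=8: arr=1 -> substrate=10 bound=2 product=4

Answer: 4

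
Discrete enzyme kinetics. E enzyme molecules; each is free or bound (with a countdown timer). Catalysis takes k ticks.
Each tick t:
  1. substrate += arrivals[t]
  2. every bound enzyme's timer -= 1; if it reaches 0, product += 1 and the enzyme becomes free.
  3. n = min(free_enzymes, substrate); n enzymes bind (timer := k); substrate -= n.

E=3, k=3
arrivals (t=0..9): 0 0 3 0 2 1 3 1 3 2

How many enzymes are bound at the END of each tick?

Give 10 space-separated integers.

t=0: arr=0 -> substrate=0 bound=0 product=0
t=1: arr=0 -> substrate=0 bound=0 product=0
t=2: arr=3 -> substrate=0 bound=3 product=0
t=3: arr=0 -> substrate=0 bound=3 product=0
t=4: arr=2 -> substrate=2 bound=3 product=0
t=5: arr=1 -> substrate=0 bound=3 product=3
t=6: arr=3 -> substrate=3 bound=3 product=3
t=7: arr=1 -> substrate=4 bound=3 product=3
t=8: arr=3 -> substrate=4 bound=3 product=6
t=9: arr=2 -> substrate=6 bound=3 product=6

Answer: 0 0 3 3 3 3 3 3 3 3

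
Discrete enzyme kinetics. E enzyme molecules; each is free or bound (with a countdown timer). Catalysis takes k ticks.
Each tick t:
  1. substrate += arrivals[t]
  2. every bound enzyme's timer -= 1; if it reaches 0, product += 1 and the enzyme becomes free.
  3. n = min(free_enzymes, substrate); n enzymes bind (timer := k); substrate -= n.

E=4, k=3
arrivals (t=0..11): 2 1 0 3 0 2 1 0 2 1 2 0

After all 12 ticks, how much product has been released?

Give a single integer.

Answer: 11

Derivation:
t=0: arr=2 -> substrate=0 bound=2 product=0
t=1: arr=1 -> substrate=0 bound=3 product=0
t=2: arr=0 -> substrate=0 bound=3 product=0
t=3: arr=3 -> substrate=0 bound=4 product=2
t=4: arr=0 -> substrate=0 bound=3 product=3
t=5: arr=2 -> substrate=1 bound=4 product=3
t=6: arr=1 -> substrate=0 bound=3 product=6
t=7: arr=0 -> substrate=0 bound=3 product=6
t=8: arr=2 -> substrate=0 bound=4 product=7
t=9: arr=1 -> substrate=0 bound=3 product=9
t=10: arr=2 -> substrate=1 bound=4 product=9
t=11: arr=0 -> substrate=0 bound=3 product=11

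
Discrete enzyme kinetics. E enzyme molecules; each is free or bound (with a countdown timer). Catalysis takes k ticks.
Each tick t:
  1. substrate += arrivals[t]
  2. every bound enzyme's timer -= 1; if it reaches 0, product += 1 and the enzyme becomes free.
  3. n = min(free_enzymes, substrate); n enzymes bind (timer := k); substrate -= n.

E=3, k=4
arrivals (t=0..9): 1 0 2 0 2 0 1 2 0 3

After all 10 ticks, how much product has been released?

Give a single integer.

t=0: arr=1 -> substrate=0 bound=1 product=0
t=1: arr=0 -> substrate=0 bound=1 product=0
t=2: arr=2 -> substrate=0 bound=3 product=0
t=3: arr=0 -> substrate=0 bound=3 product=0
t=4: arr=2 -> substrate=1 bound=3 product=1
t=5: arr=0 -> substrate=1 bound=3 product=1
t=6: arr=1 -> substrate=0 bound=3 product=3
t=7: arr=2 -> substrate=2 bound=3 product=3
t=8: arr=0 -> substrate=1 bound=3 product=4
t=9: arr=3 -> substrate=4 bound=3 product=4

Answer: 4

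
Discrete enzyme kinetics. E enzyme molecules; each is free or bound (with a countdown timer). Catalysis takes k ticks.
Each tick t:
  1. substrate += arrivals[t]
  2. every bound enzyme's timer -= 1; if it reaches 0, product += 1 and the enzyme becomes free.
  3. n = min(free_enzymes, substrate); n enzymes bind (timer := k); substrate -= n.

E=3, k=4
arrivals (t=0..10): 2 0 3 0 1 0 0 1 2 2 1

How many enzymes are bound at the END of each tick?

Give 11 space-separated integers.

t=0: arr=2 -> substrate=0 bound=2 product=0
t=1: arr=0 -> substrate=0 bound=2 product=0
t=2: arr=3 -> substrate=2 bound=3 product=0
t=3: arr=0 -> substrate=2 bound=3 product=0
t=4: arr=1 -> substrate=1 bound=3 product=2
t=5: arr=0 -> substrate=1 bound=3 product=2
t=6: arr=0 -> substrate=0 bound=3 product=3
t=7: arr=1 -> substrate=1 bound=3 product=3
t=8: arr=2 -> substrate=1 bound=3 product=5
t=9: arr=2 -> substrate=3 bound=3 product=5
t=10: arr=1 -> substrate=3 bound=3 product=6

Answer: 2 2 3 3 3 3 3 3 3 3 3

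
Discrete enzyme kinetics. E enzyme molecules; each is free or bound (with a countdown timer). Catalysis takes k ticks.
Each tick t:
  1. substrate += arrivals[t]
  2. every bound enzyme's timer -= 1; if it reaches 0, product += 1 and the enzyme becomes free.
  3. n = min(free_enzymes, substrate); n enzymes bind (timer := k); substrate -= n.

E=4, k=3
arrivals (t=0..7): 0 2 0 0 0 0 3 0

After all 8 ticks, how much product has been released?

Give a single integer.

Answer: 2

Derivation:
t=0: arr=0 -> substrate=0 bound=0 product=0
t=1: arr=2 -> substrate=0 bound=2 product=0
t=2: arr=0 -> substrate=0 bound=2 product=0
t=3: arr=0 -> substrate=0 bound=2 product=0
t=4: arr=0 -> substrate=0 bound=0 product=2
t=5: arr=0 -> substrate=0 bound=0 product=2
t=6: arr=3 -> substrate=0 bound=3 product=2
t=7: arr=0 -> substrate=0 bound=3 product=2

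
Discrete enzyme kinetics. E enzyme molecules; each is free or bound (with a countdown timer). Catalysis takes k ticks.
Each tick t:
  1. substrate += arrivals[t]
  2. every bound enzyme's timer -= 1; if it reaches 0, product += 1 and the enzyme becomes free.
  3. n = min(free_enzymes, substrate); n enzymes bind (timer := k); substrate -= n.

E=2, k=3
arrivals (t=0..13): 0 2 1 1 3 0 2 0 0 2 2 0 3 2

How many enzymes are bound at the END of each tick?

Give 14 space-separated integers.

t=0: arr=0 -> substrate=0 bound=0 product=0
t=1: arr=2 -> substrate=0 bound=2 product=0
t=2: arr=1 -> substrate=1 bound=2 product=0
t=3: arr=1 -> substrate=2 bound=2 product=0
t=4: arr=3 -> substrate=3 bound=2 product=2
t=5: arr=0 -> substrate=3 bound=2 product=2
t=6: arr=2 -> substrate=5 bound=2 product=2
t=7: arr=0 -> substrate=3 bound=2 product=4
t=8: arr=0 -> substrate=3 bound=2 product=4
t=9: arr=2 -> substrate=5 bound=2 product=4
t=10: arr=2 -> substrate=5 bound=2 product=6
t=11: arr=0 -> substrate=5 bound=2 product=6
t=12: arr=3 -> substrate=8 bound=2 product=6
t=13: arr=2 -> substrate=8 bound=2 product=8

Answer: 0 2 2 2 2 2 2 2 2 2 2 2 2 2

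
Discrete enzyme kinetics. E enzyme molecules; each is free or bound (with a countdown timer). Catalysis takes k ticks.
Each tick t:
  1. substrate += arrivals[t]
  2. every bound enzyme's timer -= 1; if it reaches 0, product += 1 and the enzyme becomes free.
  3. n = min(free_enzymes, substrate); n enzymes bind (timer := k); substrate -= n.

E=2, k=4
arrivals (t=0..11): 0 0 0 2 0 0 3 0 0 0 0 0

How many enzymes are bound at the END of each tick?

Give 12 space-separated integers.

Answer: 0 0 0 2 2 2 2 2 2 2 2 1

Derivation:
t=0: arr=0 -> substrate=0 bound=0 product=0
t=1: arr=0 -> substrate=0 bound=0 product=0
t=2: arr=0 -> substrate=0 bound=0 product=0
t=3: arr=2 -> substrate=0 bound=2 product=0
t=4: arr=0 -> substrate=0 bound=2 product=0
t=5: arr=0 -> substrate=0 bound=2 product=0
t=6: arr=3 -> substrate=3 bound=2 product=0
t=7: arr=0 -> substrate=1 bound=2 product=2
t=8: arr=0 -> substrate=1 bound=2 product=2
t=9: arr=0 -> substrate=1 bound=2 product=2
t=10: arr=0 -> substrate=1 bound=2 product=2
t=11: arr=0 -> substrate=0 bound=1 product=4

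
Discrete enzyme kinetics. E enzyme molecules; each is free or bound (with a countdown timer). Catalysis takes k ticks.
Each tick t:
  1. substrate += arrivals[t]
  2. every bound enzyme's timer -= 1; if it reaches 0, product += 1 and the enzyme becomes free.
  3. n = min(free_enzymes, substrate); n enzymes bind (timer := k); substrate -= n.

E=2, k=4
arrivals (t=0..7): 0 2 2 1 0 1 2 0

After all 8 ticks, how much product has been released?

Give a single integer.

t=0: arr=0 -> substrate=0 bound=0 product=0
t=1: arr=2 -> substrate=0 bound=2 product=0
t=2: arr=2 -> substrate=2 bound=2 product=0
t=3: arr=1 -> substrate=3 bound=2 product=0
t=4: arr=0 -> substrate=3 bound=2 product=0
t=5: arr=1 -> substrate=2 bound=2 product=2
t=6: arr=2 -> substrate=4 bound=2 product=2
t=7: arr=0 -> substrate=4 bound=2 product=2

Answer: 2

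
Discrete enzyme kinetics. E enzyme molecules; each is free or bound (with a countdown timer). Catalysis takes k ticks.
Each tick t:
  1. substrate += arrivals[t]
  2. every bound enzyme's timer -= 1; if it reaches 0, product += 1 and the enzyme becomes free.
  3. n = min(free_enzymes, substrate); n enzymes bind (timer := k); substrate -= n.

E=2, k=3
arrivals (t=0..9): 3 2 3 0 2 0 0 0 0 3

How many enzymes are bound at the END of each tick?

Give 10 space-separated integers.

Answer: 2 2 2 2 2 2 2 2 2 2

Derivation:
t=0: arr=3 -> substrate=1 bound=2 product=0
t=1: arr=2 -> substrate=3 bound=2 product=0
t=2: arr=3 -> substrate=6 bound=2 product=0
t=3: arr=0 -> substrate=4 bound=2 product=2
t=4: arr=2 -> substrate=6 bound=2 product=2
t=5: arr=0 -> substrate=6 bound=2 product=2
t=6: arr=0 -> substrate=4 bound=2 product=4
t=7: arr=0 -> substrate=4 bound=2 product=4
t=8: arr=0 -> substrate=4 bound=2 product=4
t=9: arr=3 -> substrate=5 bound=2 product=6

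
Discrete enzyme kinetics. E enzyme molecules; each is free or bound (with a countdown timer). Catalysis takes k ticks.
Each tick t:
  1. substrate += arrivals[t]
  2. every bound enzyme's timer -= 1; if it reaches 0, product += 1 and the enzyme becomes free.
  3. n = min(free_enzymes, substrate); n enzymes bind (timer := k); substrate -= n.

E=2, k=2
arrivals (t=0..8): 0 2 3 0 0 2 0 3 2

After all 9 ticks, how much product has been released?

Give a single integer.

Answer: 6

Derivation:
t=0: arr=0 -> substrate=0 bound=0 product=0
t=1: arr=2 -> substrate=0 bound=2 product=0
t=2: arr=3 -> substrate=3 bound=2 product=0
t=3: arr=0 -> substrate=1 bound=2 product=2
t=4: arr=0 -> substrate=1 bound=2 product=2
t=5: arr=2 -> substrate=1 bound=2 product=4
t=6: arr=0 -> substrate=1 bound=2 product=4
t=7: arr=3 -> substrate=2 bound=2 product=6
t=8: arr=2 -> substrate=4 bound=2 product=6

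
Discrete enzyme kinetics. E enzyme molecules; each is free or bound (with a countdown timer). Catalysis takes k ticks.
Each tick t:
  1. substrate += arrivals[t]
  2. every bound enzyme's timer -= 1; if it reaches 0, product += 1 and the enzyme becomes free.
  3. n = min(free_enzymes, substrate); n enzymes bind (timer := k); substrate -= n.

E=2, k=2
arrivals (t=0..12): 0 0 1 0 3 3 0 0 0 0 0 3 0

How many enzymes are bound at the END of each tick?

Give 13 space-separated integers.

t=0: arr=0 -> substrate=0 bound=0 product=0
t=1: arr=0 -> substrate=0 bound=0 product=0
t=2: arr=1 -> substrate=0 bound=1 product=0
t=3: arr=0 -> substrate=0 bound=1 product=0
t=4: arr=3 -> substrate=1 bound=2 product=1
t=5: arr=3 -> substrate=4 bound=2 product=1
t=6: arr=0 -> substrate=2 bound=2 product=3
t=7: arr=0 -> substrate=2 bound=2 product=3
t=8: arr=0 -> substrate=0 bound=2 product=5
t=9: arr=0 -> substrate=0 bound=2 product=5
t=10: arr=0 -> substrate=0 bound=0 product=7
t=11: arr=3 -> substrate=1 bound=2 product=7
t=12: arr=0 -> substrate=1 bound=2 product=7

Answer: 0 0 1 1 2 2 2 2 2 2 0 2 2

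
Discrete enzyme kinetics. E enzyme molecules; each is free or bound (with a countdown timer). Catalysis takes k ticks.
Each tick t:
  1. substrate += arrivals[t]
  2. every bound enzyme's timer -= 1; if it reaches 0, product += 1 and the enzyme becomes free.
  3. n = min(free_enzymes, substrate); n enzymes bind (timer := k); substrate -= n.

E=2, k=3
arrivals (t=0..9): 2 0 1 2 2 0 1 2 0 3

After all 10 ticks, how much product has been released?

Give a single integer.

Answer: 6

Derivation:
t=0: arr=2 -> substrate=0 bound=2 product=0
t=1: arr=0 -> substrate=0 bound=2 product=0
t=2: arr=1 -> substrate=1 bound=2 product=0
t=3: arr=2 -> substrate=1 bound=2 product=2
t=4: arr=2 -> substrate=3 bound=2 product=2
t=5: arr=0 -> substrate=3 bound=2 product=2
t=6: arr=1 -> substrate=2 bound=2 product=4
t=7: arr=2 -> substrate=4 bound=2 product=4
t=8: arr=0 -> substrate=4 bound=2 product=4
t=9: arr=3 -> substrate=5 bound=2 product=6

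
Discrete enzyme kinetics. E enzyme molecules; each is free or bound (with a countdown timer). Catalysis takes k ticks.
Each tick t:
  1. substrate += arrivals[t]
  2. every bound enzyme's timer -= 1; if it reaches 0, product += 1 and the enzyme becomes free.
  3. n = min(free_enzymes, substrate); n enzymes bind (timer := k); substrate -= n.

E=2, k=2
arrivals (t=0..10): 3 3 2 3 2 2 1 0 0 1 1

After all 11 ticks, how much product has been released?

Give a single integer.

t=0: arr=3 -> substrate=1 bound=2 product=0
t=1: arr=3 -> substrate=4 bound=2 product=0
t=2: arr=2 -> substrate=4 bound=2 product=2
t=3: arr=3 -> substrate=7 bound=2 product=2
t=4: arr=2 -> substrate=7 bound=2 product=4
t=5: arr=2 -> substrate=9 bound=2 product=4
t=6: arr=1 -> substrate=8 bound=2 product=6
t=7: arr=0 -> substrate=8 bound=2 product=6
t=8: arr=0 -> substrate=6 bound=2 product=8
t=9: arr=1 -> substrate=7 bound=2 product=8
t=10: arr=1 -> substrate=6 bound=2 product=10

Answer: 10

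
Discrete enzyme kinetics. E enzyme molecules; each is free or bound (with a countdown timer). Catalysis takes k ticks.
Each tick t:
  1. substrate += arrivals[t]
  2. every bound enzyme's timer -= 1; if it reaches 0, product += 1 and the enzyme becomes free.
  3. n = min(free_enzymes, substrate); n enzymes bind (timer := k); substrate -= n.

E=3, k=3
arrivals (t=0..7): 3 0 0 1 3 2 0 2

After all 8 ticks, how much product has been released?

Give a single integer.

Answer: 6

Derivation:
t=0: arr=3 -> substrate=0 bound=3 product=0
t=1: arr=0 -> substrate=0 bound=3 product=0
t=2: arr=0 -> substrate=0 bound=3 product=0
t=3: arr=1 -> substrate=0 bound=1 product=3
t=4: arr=3 -> substrate=1 bound=3 product=3
t=5: arr=2 -> substrate=3 bound=3 product=3
t=6: arr=0 -> substrate=2 bound=3 product=4
t=7: arr=2 -> substrate=2 bound=3 product=6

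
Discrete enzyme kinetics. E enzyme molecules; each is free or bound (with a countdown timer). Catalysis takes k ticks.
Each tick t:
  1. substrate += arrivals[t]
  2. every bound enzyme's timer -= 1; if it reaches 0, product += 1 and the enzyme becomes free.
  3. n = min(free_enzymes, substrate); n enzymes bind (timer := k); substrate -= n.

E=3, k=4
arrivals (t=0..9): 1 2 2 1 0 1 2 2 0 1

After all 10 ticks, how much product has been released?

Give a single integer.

Answer: 6

Derivation:
t=0: arr=1 -> substrate=0 bound=1 product=0
t=1: arr=2 -> substrate=0 bound=3 product=0
t=2: arr=2 -> substrate=2 bound=3 product=0
t=3: arr=1 -> substrate=3 bound=3 product=0
t=4: arr=0 -> substrate=2 bound=3 product=1
t=5: arr=1 -> substrate=1 bound=3 product=3
t=6: arr=2 -> substrate=3 bound=3 product=3
t=7: arr=2 -> substrate=5 bound=3 product=3
t=8: arr=0 -> substrate=4 bound=3 product=4
t=9: arr=1 -> substrate=3 bound=3 product=6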